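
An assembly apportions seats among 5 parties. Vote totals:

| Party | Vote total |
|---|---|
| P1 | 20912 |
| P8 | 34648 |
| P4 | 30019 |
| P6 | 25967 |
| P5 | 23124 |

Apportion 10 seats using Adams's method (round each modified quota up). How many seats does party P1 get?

Standard divisor 134670/10 ≈ 13467; standard quotas: P1 1.553, P8 2.573, P4 2.229, P6 1.928, P5 1.717.
Rounding up gives 2, 3, 3, 2, 2 = 12 seats, so the divisor must be adjusted.
With modified divisor 19100: modified quotas P1 1.095, P8 1.814, P4 1.572, P6 1.360, P5 1.211.
Rounding up: P1 2, P8 2, P4 2, P6 2, P5 2 (total 10).
P1 receives 2.

2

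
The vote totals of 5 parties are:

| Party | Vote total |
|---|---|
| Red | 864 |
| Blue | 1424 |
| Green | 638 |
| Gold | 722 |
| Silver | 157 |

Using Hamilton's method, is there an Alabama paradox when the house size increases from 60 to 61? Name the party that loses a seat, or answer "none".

Silver

At 60 seats: Red 14, Blue 22, Green 10, Gold 11, Silver 3.
At 61 seats: Red 14, Blue 23, Green 10, Gold 12, Silver 2.
Silver drops from 3 to 2.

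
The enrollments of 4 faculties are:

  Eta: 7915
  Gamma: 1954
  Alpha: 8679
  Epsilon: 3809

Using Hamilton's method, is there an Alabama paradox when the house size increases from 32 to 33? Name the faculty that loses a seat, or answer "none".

Epsilon

At 32 seats: Eta 11, Gamma 3, Alpha 12, Epsilon 6.
At 33 seats: Eta 12, Gamma 3, Alpha 13, Epsilon 5.
Epsilon drops from 6 to 5.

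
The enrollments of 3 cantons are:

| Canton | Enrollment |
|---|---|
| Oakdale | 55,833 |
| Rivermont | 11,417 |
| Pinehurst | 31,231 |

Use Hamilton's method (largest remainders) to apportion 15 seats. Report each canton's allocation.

Oakdale: 8, Rivermont: 2, Pinehurst: 5

Total 98481; standard divisor 98481/15 ≈ 6565.4.
Standard quotas: Oakdale 8.5041, Rivermont 1.7390, Pinehurst 4.7569.
Lower quotas: Oakdale 8, Rivermont 1, Pinehurst 4 (sum 13, leaving 2 seats).
Remainders in descending order: Pinehurst 0.7569, Rivermont 0.7390, Oakdale 0.5041.
The surplus seats go to Pinehurst, Rivermont.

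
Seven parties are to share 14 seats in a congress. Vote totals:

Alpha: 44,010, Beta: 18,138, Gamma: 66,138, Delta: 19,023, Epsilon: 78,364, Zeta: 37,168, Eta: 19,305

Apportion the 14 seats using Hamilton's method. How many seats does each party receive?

Standard divisor: 282146 ÷ 14 ≈ 20153.286.
Standard quotas: Alpha 2.1838, Beta 0.9000, Gamma 3.2817, Delta 0.9439, Epsilon 3.8884, Zeta 1.8443, Eta 0.9579.
Lower quotas: Alpha 2, Beta 0, Gamma 3, Delta 0, Epsilon 3, Zeta 1, Eta 0 (sum 9, leaving 5 seats).
Remainders in descending order: Eta 0.9579, Delta 0.9439, Beta 0.9000, Epsilon 0.8884, Zeta 0.8443, Gamma 0.2817, Alpha 0.1838.
The surplus seats go to Eta, Delta, Beta, Epsilon, Zeta.

Alpha 2, Beta 1, Gamma 3, Delta 1, Epsilon 4, Zeta 2, Eta 1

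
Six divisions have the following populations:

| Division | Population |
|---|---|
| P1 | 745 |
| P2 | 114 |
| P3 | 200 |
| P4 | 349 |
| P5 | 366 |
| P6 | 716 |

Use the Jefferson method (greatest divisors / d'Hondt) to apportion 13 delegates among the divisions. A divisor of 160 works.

P1 4, P2 0, P3 1, P4 2, P5 2, P6 4

With modified divisor 160: modified quotas P1 4.656, P2 0.713, P3 1.250, P4 2.181, P5 2.288, P6 4.475.
Rounding down: P1 4, P2 0, P3 1, P4 2, P5 2, P6 4 (total 13).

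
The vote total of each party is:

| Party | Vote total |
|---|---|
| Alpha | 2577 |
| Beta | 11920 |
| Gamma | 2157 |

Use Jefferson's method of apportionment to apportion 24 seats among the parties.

Standard divisor 16654/24 ≈ 693.917; standard quotas: Alpha 3.714, Beta 17.178, Gamma 3.108.
Rounding down gives 3, 17, 3 = 23 seats, so the divisor must be adjusted.
With modified divisor 650: modified quotas Alpha 3.965, Beta 18.338, Gamma 3.318.
Rounding down: Alpha 3, Beta 18, Gamma 3 (total 24).

Alpha=3; Beta=18; Gamma=3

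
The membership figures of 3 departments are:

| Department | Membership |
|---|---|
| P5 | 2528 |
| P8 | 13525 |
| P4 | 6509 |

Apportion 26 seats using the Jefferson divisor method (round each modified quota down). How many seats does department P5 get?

Standard divisor 22562/26 ≈ 867.769; standard quotas: P5 2.913, P8 15.586, P4 7.501.
Rounding down gives 2, 15, 7 = 24 seats, so the divisor must be adjusted.
With modified divisor 830: modified quotas P5 3.046, P8 16.295, P4 7.842.
Rounding down: P5 3, P8 16, P4 7 (total 26).
P5 receives 3.

3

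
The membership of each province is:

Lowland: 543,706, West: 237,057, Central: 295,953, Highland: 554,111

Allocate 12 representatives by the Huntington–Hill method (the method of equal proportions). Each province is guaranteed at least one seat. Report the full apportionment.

Lowland=4, West=2, Central=2, Highland=4

With divisor 140429: modified quotas Lowland 3.872, West 1.688, Central 2.107, Highland 3.946.
Geometric-mean thresholds: Lowland √(3·4)=3.464, West √(1·2)=1.414, Central √(2·3)=2.449, Highland √(3·4)=3.464.
Each quota rounded against its threshold gives Lowland 4, West 2, Central 2, Highland 4 (total 12).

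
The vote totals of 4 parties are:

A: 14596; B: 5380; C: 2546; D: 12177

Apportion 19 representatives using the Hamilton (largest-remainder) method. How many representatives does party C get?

1

The standard divisor is 34699/19 ≈ 1826.263.
Standard quotas: A 7.9923, B 2.9459, C 1.3941, D 6.6677.
Lower quotas: A 7, B 2, C 1, D 6 (sum 16, leaving 3 seats).
Remainders in descending order: A 0.9923, B 0.9459, D 0.6677, C 0.3941.
The surplus seats go to A, B, D.
C receives 1.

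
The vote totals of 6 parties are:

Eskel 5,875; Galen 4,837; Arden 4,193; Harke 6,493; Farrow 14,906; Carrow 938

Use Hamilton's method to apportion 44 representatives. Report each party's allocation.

The standard divisor is 37242/44 ≈ 846.409.
Standard quotas: Eskel 6.9411, Galen 5.7147, Arden 4.9539, Harke 7.6712, Farrow 17.6109, Carrow 1.1082.
Lower quotas: Eskel 6, Galen 5, Arden 4, Harke 7, Farrow 17, Carrow 1 (sum 40, leaving 4 seats).
Remainders in descending order: Arden 0.9539, Eskel 0.9411, Galen 0.7147, Harke 0.6712, Farrow 0.6109, Carrow 0.1082.
Largest remainders: Arden, Eskel, Galen, Harke receive the extra seats.

Eskel 7, Galen 6, Arden 5, Harke 8, Farrow 17, Carrow 1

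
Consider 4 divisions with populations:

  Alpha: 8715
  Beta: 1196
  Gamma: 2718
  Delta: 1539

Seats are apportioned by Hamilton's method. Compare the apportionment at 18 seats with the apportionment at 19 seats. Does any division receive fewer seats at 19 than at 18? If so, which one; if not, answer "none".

Beta

At 18 seats: Alpha 11, Beta 2, Gamma 3, Delta 2.
At 19 seats: Alpha 12, Beta 1, Gamma 4, Delta 2.
Beta drops from 2 to 1.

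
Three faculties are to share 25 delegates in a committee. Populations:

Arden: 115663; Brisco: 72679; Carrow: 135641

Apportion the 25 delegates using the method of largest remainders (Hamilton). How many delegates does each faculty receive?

Total 323983; standard divisor 323983/25 ≈ 12959.32.
Standard quotas: Arden 8.9251, Brisco 5.6082, Carrow 10.4667.
Lower quotas: Arden 8, Brisco 5, Carrow 10 (sum 23, leaving 2 seats).
Remainders in descending order: Arden 0.9251, Brisco 0.6082, Carrow 0.4667.
Largest remainders: Arden, Brisco receive the extra seats.

Arden 9; Brisco 6; Carrow 10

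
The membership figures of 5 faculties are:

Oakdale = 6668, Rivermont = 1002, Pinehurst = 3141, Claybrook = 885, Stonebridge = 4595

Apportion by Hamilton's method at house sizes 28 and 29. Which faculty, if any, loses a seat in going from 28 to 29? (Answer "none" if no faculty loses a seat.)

Claybrook

At 28 seats: Oakdale 11, Rivermont 2, Pinehurst 5, Claybrook 2, Stonebridge 8.
At 29 seats: Oakdale 12, Rivermont 2, Pinehurst 6, Claybrook 1, Stonebridge 8.
Claybrook drops from 2 to 1.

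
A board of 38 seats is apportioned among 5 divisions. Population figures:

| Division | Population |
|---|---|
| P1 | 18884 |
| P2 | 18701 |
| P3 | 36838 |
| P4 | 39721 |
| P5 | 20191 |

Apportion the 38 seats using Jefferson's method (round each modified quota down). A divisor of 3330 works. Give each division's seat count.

P1 5; P2 5; P3 11; P4 11; P5 6

With modified divisor 3330: modified quotas P1 5.671, P2 5.616, P3 11.062, P4 11.928, P5 6.063.
Rounding down: P1 5, P2 5, P3 11, P4 11, P5 6 (total 38).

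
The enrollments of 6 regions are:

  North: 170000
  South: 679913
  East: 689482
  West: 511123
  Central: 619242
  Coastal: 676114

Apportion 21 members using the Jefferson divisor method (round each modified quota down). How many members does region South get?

4

Standard divisor 3345874/21 ≈ 159327.333; standard quotas: North 1.067, South 4.267, East 4.327, West 3.208, Central 3.887, Coastal 4.244.
Rounding down gives 1, 4, 4, 3, 3, 4 = 19 seats, so the divisor must be adjusted.
With modified divisor 136900: modified quotas North 1.242, South 4.966, East 5.036, West 3.734, Central 4.523, Coastal 4.939.
Rounding down: North 1, South 4, East 5, West 3, Central 4, Coastal 4 (total 21).
South receives 4.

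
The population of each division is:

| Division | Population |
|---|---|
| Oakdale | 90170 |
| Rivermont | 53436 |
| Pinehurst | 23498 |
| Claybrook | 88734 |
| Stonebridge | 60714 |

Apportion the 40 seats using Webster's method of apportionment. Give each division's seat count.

Standard divisor 316552/40 ≈ 7913.8; standard quotas: Oakdale 11.394, Rivermont 6.752, Pinehurst 2.969, Claybrook 11.213, Stonebridge 7.672.
Rounding to the nearest integer gives Oakdale 11, Rivermont 7, Pinehurst 3, Claybrook 11, Stonebridge 8 — total 40, matching the house size, so no adjustment is needed.

Oakdale 11, Rivermont 7, Pinehurst 3, Claybrook 11, Stonebridge 8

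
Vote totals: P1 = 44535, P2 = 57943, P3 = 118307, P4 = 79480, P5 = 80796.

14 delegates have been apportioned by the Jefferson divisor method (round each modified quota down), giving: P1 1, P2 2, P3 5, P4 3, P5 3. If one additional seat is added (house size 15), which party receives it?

P1

Priority for the next seat is population ÷ (current seats + 1).
Priorities: P1 22267.500, P2 19314.333, P3 19717.833, P4 19870.000, P5 20199.000.
Highest priority: P1.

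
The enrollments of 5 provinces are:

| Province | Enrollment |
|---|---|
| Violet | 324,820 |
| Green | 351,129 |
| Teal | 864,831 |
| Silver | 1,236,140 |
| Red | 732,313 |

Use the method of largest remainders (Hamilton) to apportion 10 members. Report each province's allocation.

Violet 1, Green 1, Teal 2, Silver 4, Red 2

Standard divisor: 3509233 ÷ 10 ≈ 350923.3.
Standard quotas: Violet 0.9256, Green 1.0006, Teal 2.4644, Silver 3.5225, Red 2.0868.
Lower quotas: Violet 0, Green 1, Teal 2, Silver 3, Red 2 (sum 8, leaving 2 seats).
Remainders in descending order: Violet 0.9256, Silver 0.5225, Teal 0.4644, Red 0.0868, Green 0.0006.
The surplus seats go to Violet, Silver.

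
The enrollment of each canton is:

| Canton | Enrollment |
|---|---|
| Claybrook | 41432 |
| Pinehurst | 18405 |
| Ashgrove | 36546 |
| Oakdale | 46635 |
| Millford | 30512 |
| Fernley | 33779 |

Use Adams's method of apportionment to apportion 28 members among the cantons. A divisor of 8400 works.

With modified divisor 8400: modified quotas Claybrook 4.932, Pinehurst 2.191, Ashgrove 4.351, Oakdale 5.552, Millford 3.632, Fernley 4.021.
Rounding up: Claybrook 5, Pinehurst 3, Ashgrove 5, Oakdale 6, Millford 4, Fernley 5 (total 28).

Claybrook: 5, Pinehurst: 3, Ashgrove: 5, Oakdale: 6, Millford: 4, Fernley: 5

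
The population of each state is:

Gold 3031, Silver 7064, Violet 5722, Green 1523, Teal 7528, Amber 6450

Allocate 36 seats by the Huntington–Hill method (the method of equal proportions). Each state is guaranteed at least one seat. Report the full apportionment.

With divisor 879: modified quotas Gold 3.448, Silver 8.036, Violet 6.510, Green 1.733, Teal 8.564, Amber 7.338.
Geometric-mean thresholds: Gold √(3·4)=3.464, Silver √(8·9)=8.485, Violet √(6·7)=6.481, Green √(1·2)=1.414, Teal √(8·9)=8.485, Amber √(7·8)=7.483.
Each quota rounded against its threshold gives Gold 3, Silver 8, Violet 7, Green 2, Teal 9, Amber 7 (total 36).

Gold 3; Silver 8; Violet 7; Green 2; Teal 9; Amber 7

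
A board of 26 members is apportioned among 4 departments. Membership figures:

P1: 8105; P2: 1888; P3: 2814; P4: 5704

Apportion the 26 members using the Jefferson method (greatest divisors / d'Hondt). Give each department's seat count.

Standard divisor 18511/26 ≈ 711.962; standard quotas: P1 11.384, P2 2.652, P3 3.952, P4 8.012.
Rounding down gives 11, 2, 3, 8 = 24 seats, so the divisor must be adjusted.
With modified divisor 650: modified quotas P1 12.469, P2 2.905, P3 4.329, P4 8.775.
Rounding down: P1 12, P2 2, P3 4, P4 8 (total 26).

P1=12; P2=2; P3=4; P4=8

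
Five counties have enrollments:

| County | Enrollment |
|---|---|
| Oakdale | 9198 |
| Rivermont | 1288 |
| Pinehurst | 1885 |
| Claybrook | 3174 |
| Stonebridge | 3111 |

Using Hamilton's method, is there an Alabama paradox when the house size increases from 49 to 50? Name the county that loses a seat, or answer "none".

At 49 seats: Oakdale 24, Rivermont 4, Pinehurst 5, Claybrook 8, Stonebridge 8.
At 50 seats: Oakdale 25, Rivermont 3, Pinehurst 5, Claybrook 9, Stonebridge 8.
Rivermont drops from 4 to 3.

Rivermont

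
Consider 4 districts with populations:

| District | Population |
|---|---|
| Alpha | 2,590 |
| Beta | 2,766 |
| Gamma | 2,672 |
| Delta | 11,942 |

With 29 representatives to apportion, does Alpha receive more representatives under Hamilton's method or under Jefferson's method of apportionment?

Hamilton: Alpha 4, Beta 4, Gamma 4, Delta 17.
Jefferson: Alpha 3, Beta 4, Gamma 4, Delta 18.
Alpha gets 4 under Hamilton and 3 under Jefferson.

Hamilton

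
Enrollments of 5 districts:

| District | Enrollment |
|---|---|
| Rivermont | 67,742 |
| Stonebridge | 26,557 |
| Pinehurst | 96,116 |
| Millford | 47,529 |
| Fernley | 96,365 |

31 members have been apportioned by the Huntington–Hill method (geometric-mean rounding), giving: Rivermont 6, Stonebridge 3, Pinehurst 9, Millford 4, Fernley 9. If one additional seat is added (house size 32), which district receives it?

Priority for the next seat is population ÷ (√(s·(s+1))).
Priorities: Rivermont 10452.818, Stonebridge 7666.346, Pinehurst 10131.516, Millford 10627.807, Fernley 10157.763.
Highest priority: Millford.

Millford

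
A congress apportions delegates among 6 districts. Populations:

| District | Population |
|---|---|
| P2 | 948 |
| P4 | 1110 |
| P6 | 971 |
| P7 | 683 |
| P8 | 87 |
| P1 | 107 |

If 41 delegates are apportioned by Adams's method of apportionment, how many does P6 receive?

10

Standard divisor 3906/41 ≈ 95.268; standard quotas: P2 9.951, P4 11.651, P6 10.192, P7 7.169, P8 0.913, P1 1.123.
Rounding up gives 10, 12, 11, 8, 1, 2 = 44 seats, so the divisor must be adjusted.
With modified divisor 103: modified quotas P2 9.204, P4 10.777, P6 9.427, P7 6.631, P8 0.845, P1 1.039.
Rounding up: P2 10, P4 11, P6 10, P7 7, P8 1, P1 2 (total 41).
P6 receives 10.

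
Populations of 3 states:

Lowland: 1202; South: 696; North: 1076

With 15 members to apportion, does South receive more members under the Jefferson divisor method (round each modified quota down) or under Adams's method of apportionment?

Adams

Jefferson: Lowland 6, South 3, North 6.
Adams: Lowland 6, South 4, North 5.
South gets 3 under Jefferson and 4 under Adams.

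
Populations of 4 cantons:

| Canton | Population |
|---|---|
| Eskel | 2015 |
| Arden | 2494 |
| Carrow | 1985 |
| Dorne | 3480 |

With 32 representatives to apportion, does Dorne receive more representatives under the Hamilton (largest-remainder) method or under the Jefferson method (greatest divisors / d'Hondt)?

Jefferson

Hamilton: Eskel 7, Arden 8, Carrow 6, Dorne 11.
Jefferson: Eskel 6, Arden 8, Carrow 6, Dorne 12.
Dorne gets 11 under Hamilton and 12 under Jefferson.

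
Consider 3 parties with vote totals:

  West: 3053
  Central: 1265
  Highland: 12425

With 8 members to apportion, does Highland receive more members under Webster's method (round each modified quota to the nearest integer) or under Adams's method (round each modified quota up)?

Webster

Webster: West 1, Central 1, Highland 6.
Adams: West 2, Central 1, Highland 5.
Highland gets 6 under Webster and 5 under Adams.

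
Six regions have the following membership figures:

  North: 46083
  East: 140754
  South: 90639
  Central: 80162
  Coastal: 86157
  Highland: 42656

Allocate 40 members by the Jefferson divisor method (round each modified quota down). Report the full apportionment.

Standard divisor 486451/40 ≈ 12161.275; standard quotas: North 3.789, East 11.574, South 7.453, Central 6.592, Coastal 7.085, Highland 3.508.
Rounding down gives 3, 11, 7, 6, 7, 3 = 37 seats, so the divisor must be adjusted.
With modified divisor 11400: modified quotas North 4.042, East 12.347, South 7.951, Central 7.032, Coastal 7.558, Highland 3.742.
Rounding down: North 4, East 12, South 7, Central 7, Coastal 7, Highland 3 (total 40).

North 4, East 12, South 7, Central 7, Coastal 7, Highland 3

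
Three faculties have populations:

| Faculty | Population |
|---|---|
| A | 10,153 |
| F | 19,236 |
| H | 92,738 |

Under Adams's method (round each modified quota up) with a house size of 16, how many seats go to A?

Standard divisor 122127/16 ≈ 7632.938; standard quotas: A 1.330, F 2.520, H 12.150.
Rounding up gives 2, 3, 13 = 18 seats, so the divisor must be adjusted.
With modified divisor 8900: modified quotas A 1.141, F 2.161, H 10.420.
Rounding up: A 2, F 3, H 11 (total 16).
A receives 2.

2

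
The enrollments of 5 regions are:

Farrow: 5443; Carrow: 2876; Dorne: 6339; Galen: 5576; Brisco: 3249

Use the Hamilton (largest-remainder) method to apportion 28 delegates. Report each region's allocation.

Farrow=6, Carrow=3, Dorne=8, Galen=7, Brisco=4

The standard divisor is 23483/28 ≈ 838.679.
Standard quotas: Farrow 6.4900, Carrow 3.4292, Dorne 7.5583, Galen 6.6486, Brisco 3.8740.
Lower quotas: Farrow 6, Carrow 3, Dorne 7, Galen 6, Brisco 3 (sum 25, leaving 3 seats).
Remainders in descending order: Brisco 0.8740, Galen 0.6486, Dorne 0.5583, Farrow 0.4900, Carrow 0.4292.
Largest remainders: Brisco, Galen, Dorne receive the extra seats.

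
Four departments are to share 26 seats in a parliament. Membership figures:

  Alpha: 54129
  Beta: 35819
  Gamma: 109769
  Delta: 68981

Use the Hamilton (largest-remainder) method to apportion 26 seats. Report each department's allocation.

Total 268698; standard divisor 268698/26 ≈ 10334.538.
Standard quotas: Alpha 5.2377, Beta 3.4660, Gamma 10.6216, Delta 6.6748.
Lower quotas: Alpha 5, Beta 3, Gamma 10, Delta 6 (sum 24, leaving 2 seats).
Remainders in descending order: Delta 0.6748, Gamma 0.6216, Beta 0.4660, Alpha 0.2377.
Largest remainders: Delta, Gamma receive the extra seats.

Alpha 5, Beta 3, Gamma 11, Delta 7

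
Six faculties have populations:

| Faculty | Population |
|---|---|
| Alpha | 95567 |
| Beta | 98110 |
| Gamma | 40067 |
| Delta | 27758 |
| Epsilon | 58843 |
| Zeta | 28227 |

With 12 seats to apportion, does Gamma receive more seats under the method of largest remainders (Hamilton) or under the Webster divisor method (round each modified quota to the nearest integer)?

Hamilton

Hamilton: Alpha 3, Beta 3, Gamma 2, Delta 1, Epsilon 2, Zeta 1.
Webster: Alpha 3, Beta 4, Gamma 1, Delta 1, Epsilon 2, Zeta 1.
Gamma gets 2 under Hamilton and 1 under Webster.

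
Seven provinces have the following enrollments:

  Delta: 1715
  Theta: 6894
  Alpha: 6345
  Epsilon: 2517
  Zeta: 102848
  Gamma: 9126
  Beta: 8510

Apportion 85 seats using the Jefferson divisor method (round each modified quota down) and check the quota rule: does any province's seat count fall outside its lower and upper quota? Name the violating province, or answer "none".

Standard quotas: Delta 1.057, Theta 4.248, Alpha 3.909, Epsilon 1.551, Zeta 63.369, Gamma 5.623, Beta 5.243.
Jefferson allocation: Delta 1, Theta 4, Alpha 4, Epsilon 1, Zeta 65, Gamma 5, Beta 5.
Zeta has quota 63.369 (lower 63, upper 64) but receives 65 — outside the quota interval.

Zeta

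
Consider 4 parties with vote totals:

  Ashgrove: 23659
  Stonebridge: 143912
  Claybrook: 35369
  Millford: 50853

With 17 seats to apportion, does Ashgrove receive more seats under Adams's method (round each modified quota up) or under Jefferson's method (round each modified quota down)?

Adams: Ashgrove 2, Stonebridge 9, Claybrook 3, Millford 3.
Jefferson: Ashgrove 1, Stonebridge 11, Claybrook 2, Millford 3.
Ashgrove gets 2 under Adams and 1 under Jefferson.

Adams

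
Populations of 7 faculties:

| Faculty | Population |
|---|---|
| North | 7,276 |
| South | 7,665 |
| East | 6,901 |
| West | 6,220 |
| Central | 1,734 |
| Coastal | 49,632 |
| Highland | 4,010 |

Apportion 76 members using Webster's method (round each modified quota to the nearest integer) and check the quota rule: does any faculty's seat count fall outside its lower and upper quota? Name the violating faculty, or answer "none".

Standard quotas: North 6.627, South 6.982, East 6.286, West 5.666, Central 1.579, Coastal 45.208, Highland 3.653.
Webster allocation: North 7, South 7, East 6, West 6, Central 2, Coastal 44, Highland 4.
Coastal has quota 45.208 (lower 45, upper 46) but receives 44 — outside the quota interval.

Coastal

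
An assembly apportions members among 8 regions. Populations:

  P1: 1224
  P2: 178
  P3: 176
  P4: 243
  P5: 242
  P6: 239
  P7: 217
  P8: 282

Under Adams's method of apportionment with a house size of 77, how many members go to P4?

Standard divisor 2801/77 ≈ 36.377; standard quotas: P1 33.648, P2 4.893, P3 4.838, P4 6.680, P5 6.653, P6 6.570, P7 5.965, P8 7.752.
Rounding up gives 34, 5, 5, 7, 7, 7, 6, 8 = 79 seats, so the divisor must be adjusted.
With modified divisor 39: modified quotas P1 31.385, P2 4.564, P3 4.513, P4 6.231, P5 6.205, P6 6.128, P7 5.564, P8 7.231.
Rounding up: P1 32, P2 5, P3 5, P4 7, P5 7, P6 7, P7 6, P8 8 (total 77).
P4 receives 7.

7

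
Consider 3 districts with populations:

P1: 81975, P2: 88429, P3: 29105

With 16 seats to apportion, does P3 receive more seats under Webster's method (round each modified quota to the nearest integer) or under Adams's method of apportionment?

Webster: P1 7, P2 7, P3 2.
Adams: P1 6, P2 7, P3 3.
P3 gets 2 under Webster and 3 under Adams.

Adams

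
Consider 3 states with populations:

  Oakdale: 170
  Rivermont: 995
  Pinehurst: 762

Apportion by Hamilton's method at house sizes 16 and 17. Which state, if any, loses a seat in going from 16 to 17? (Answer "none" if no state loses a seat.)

Oakdale

At 16 seats: Oakdale 2, Rivermont 8, Pinehurst 6.
At 17 seats: Oakdale 1, Rivermont 9, Pinehurst 7.
Oakdale drops from 2 to 1.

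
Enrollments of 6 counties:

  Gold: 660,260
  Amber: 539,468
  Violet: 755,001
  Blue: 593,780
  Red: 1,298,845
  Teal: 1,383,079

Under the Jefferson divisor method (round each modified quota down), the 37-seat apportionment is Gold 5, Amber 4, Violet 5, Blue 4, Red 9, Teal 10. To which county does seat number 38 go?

Priority for the next seat is population ÷ (current seats + 1).
Priorities: Gold 110043.333, Amber 107893.600, Violet 125833.500, Blue 118756.000, Red 129884.500, Teal 125734.455.
Highest priority: Red.

Red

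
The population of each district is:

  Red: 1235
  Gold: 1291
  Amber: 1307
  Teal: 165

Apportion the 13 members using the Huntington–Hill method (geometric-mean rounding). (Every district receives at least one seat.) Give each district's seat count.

Red=4, Gold=4, Amber=4, Teal=1

With divisor 324: modified quotas Red 3.812, Gold 3.985, Amber 4.034, Teal 0.509.
Geometric-mean thresholds: Red √(3·4)=3.464, Gold √(3·4)=3.464, Amber √(4·5)=4.472, Teal (min 1).
Each quota rounded against its threshold gives Red 4, Gold 4, Amber 4, Teal 1 (total 13).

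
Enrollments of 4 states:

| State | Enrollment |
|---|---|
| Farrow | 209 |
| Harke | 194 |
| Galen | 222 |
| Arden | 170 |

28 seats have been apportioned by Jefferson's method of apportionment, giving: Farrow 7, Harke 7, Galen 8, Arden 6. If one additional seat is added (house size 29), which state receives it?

Priority for the next seat is population ÷ (current seats + 1).
Priorities: Farrow 26.125, Harke 24.250, Galen 24.667, Arden 24.286.
Highest priority: Farrow.

Farrow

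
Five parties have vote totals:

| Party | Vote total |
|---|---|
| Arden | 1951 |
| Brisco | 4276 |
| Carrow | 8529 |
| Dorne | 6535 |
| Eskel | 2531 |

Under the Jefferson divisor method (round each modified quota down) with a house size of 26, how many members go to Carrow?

Standard divisor 23822/26 ≈ 916.231; standard quotas: Arden 2.129, Brisco 4.667, Carrow 9.309, Dorne 7.132, Eskel 2.762.
Rounding down gives 2, 4, 9, 7, 2 = 24 seats, so the divisor must be adjusted.
With modified divisor 850: modified quotas Arden 2.295, Brisco 5.031, Carrow 10.034, Dorne 7.688, Eskel 2.978.
Rounding down: Arden 2, Brisco 5, Carrow 10, Dorne 7, Eskel 2 (total 26).
Carrow receives 10.

10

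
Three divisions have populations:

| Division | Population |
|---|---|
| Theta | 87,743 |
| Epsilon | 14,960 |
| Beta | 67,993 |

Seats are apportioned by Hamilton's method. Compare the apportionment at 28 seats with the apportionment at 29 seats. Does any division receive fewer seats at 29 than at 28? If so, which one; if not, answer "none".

Epsilon

At 28 seats: Theta 14, Epsilon 3, Beta 11.
At 29 seats: Theta 15, Epsilon 2, Beta 12.
Epsilon drops from 3 to 2.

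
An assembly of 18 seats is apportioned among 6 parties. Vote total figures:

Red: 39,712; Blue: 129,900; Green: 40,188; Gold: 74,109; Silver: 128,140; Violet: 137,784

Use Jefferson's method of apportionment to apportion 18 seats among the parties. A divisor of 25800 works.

Red 1; Blue 5; Green 1; Gold 2; Silver 4; Violet 5

With modified divisor 25800: modified quotas Red 1.539, Blue 5.035, Green 1.558, Gold 2.872, Silver 4.967, Violet 5.340.
Rounding down: Red 1, Blue 5, Green 1, Gold 2, Silver 4, Violet 5 (total 18).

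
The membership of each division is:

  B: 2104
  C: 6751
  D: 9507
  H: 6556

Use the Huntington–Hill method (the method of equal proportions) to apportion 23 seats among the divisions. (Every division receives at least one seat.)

With divisor 1081: modified quotas B 1.946, C 6.245, D 8.795, H 6.065.
Geometric-mean thresholds: B √(1·2)=1.414, C √(6·7)=6.481, D √(8·9)=8.485, H √(6·7)=6.481.
Each quota rounded against its threshold gives B 2, C 6, D 9, H 6 (total 23).

B=2, C=6, D=9, H=6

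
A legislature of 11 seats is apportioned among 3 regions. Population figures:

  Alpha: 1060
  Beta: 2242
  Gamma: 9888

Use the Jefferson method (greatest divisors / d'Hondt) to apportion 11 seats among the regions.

Standard divisor 13190/11 ≈ 1199.091; standard quotas: Alpha 0.884, Beta 1.870, Gamma 8.246.
Rounding down gives 0, 1, 8 = 9 seats, so the divisor must be adjusted.
With modified divisor 1087.07: modified quotas Alpha 0.975, Beta 2.062, Gamma 9.096.
Rounding down: Alpha 0, Beta 2, Gamma 9 (total 11).

Alpha 0, Beta 2, Gamma 9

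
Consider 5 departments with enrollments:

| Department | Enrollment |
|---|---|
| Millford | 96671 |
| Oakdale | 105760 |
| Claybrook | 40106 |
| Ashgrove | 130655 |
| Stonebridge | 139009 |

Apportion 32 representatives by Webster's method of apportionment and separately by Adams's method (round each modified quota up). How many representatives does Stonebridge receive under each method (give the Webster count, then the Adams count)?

9 and 8

Webster: Millford 6, Oakdale 7, Claybrook 2, Ashgrove 8, Stonebridge 9.
Adams: Millford 6, Oakdale 7, Claybrook 3, Ashgrove 8, Stonebridge 8.
Stonebridge gets 9 under Webster and 8 under Adams.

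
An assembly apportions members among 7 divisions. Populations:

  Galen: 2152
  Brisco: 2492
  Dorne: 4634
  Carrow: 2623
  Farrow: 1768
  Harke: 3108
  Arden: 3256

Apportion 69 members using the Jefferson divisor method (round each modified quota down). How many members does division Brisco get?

9

Standard divisor 20033/69 ≈ 290.333; standard quotas: Galen 7.412, Brisco 8.583, Dorne 15.961, Carrow 9.034, Farrow 6.090, Harke 10.705, Arden 11.215.
Rounding down gives 7, 8, 15, 9, 6, 10, 11 = 66 seats, so the divisor must be adjusted.
With modified divisor 275: modified quotas Galen 7.825, Brisco 9.062, Dorne 16.851, Carrow 9.538, Farrow 6.429, Harke 11.302, Arden 11.840.
Rounding down: Galen 7, Brisco 9, Dorne 16, Carrow 9, Farrow 6, Harke 11, Arden 11 (total 69).
Brisco receives 9.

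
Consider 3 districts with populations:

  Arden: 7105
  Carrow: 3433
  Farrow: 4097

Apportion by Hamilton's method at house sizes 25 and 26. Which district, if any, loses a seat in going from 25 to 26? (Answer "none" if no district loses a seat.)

none

At 25 seats: Arden 12, Carrow 6, Farrow 7.
At 26 seats: Arden 13, Carrow 6, Farrow 7.
No district's allocation decreased.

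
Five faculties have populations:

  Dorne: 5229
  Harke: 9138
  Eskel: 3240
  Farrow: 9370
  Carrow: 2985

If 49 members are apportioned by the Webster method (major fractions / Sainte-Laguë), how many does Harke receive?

Standard divisor 29962/49 ≈ 611.469; standard quotas: Dorne 8.552, Harke 14.944, Eskel 5.299, Farrow 15.324, Carrow 4.882.
Rounding to the nearest integer gives Dorne 9, Harke 15, Eskel 5, Farrow 15, Carrow 5 — total 49, matching the house size, so no adjustment is needed.
Harke receives 15.

15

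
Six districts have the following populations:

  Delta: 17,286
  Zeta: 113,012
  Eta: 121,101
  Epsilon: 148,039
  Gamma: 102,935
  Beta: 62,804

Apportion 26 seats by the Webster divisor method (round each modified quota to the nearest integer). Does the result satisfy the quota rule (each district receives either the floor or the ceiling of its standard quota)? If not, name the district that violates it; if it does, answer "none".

none

Standard quotas: Delta 0.795, Zeta 5.199, Eta 5.571, Epsilon 6.810, Gamma 4.735, Beta 2.889.
Webster allocation: Delta 1, Zeta 5, Eta 5, Epsilon 7, Gamma 5, Beta 3.
Every allocation lies between the lower and upper quota.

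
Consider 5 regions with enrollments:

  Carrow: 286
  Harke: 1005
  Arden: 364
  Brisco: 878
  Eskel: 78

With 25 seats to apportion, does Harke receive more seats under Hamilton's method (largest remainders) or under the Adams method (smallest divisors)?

Hamilton: Carrow 3, Harke 10, Arden 3, Brisco 8, Eskel 1.
Adams: Carrow 3, Harke 9, Arden 4, Brisco 8, Eskel 1.
Harke gets 10 under Hamilton and 9 under Adams.

Hamilton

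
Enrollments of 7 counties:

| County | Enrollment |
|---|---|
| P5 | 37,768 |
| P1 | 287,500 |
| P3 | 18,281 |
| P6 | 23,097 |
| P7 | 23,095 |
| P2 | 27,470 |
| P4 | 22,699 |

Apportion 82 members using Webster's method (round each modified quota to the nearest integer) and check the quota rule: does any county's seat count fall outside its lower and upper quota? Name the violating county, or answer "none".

P1

Standard quotas: P5 7.040, P1 53.591, P3 3.408, P6 4.305, P7 4.305, P2 5.120, P4 4.231.
Webster allocation: P5 7, P1 55, P3 3, P6 4, P7 4, P2 5, P4 4.
P1 has quota 53.591 (lower 53, upper 54) but receives 55 — outside the quota interval.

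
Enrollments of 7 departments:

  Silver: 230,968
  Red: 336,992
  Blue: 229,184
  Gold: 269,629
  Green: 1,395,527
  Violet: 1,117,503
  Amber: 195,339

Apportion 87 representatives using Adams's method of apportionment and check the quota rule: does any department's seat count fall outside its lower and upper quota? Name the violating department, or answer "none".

Green

Standard quotas: Silver 5.323, Red 7.766, Blue 5.282, Gold 6.214, Green 32.161, Violet 25.753, Amber 4.502.
Adams allocation: Silver 6, Red 8, Blue 6, Gold 6, Green 31, Violet 25, Amber 5.
Green has quota 32.161 (lower 32, upper 33) but receives 31 — outside the quota interval.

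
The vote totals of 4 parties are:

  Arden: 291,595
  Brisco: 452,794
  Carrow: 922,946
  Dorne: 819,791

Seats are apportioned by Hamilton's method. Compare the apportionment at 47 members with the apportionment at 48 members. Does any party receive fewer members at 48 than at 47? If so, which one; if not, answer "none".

At 47 seats: Arden 6, Brisco 9, Carrow 17, Dorne 15.
At 48 seats: Arden 5, Brisco 9, Carrow 18, Dorne 16.
Arden drops from 6 to 5.

Arden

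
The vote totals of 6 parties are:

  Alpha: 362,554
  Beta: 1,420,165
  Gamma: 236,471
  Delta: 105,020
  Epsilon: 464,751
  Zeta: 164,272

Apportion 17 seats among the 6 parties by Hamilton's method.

The standard divisor is 2753233/17 ≈ 161954.882.
Standard quotas: Alpha 2.2386, Beta 8.7689, Gamma 1.4601, Delta 0.6485, Epsilon 2.8696, Zeta 1.0143.
Lower quotas: Alpha 2, Beta 8, Gamma 1, Delta 0, Epsilon 2, Zeta 1 (sum 14, leaving 3 seats).
Remainders in descending order: Epsilon 0.8696, Beta 0.7689, Delta 0.6485, Gamma 0.4601, Alpha 0.2386, Zeta 0.0143.
The surplus seats go to Epsilon, Beta, Delta.

Alpha 2, Beta 9, Gamma 1, Delta 1, Epsilon 3, Zeta 1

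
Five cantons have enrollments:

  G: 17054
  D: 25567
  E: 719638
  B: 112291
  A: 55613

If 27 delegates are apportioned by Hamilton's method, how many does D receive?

Total 930163; standard divisor 930163/27 ≈ 34450.481.
Standard quotas: G 0.4950, D 0.7421, E 20.8891, B 3.2595, A 1.6143.
Lower quotas: G 0, D 0, E 20, B 3, A 1 (sum 24, leaving 3 seats).
Remainders in descending order: E 0.8891, D 0.7421, A 0.6143, G 0.4950, B 0.2595.
The surplus seats go to E, D, A.
D receives 1.

1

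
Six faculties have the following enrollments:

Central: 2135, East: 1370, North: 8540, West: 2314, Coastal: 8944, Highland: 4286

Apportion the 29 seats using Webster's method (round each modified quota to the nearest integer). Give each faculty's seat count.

Standard divisor 27589/29 ≈ 951.345; standard quotas: Central 2.244, East 1.440, North 8.977, West 2.432, Coastal 9.401, Highland 4.505.
Rounding to the nearest integer gives 2, 1, 9, 2, 9, 5 = 28 seats, so the divisor must be adjusted.
With modified divisor 934: modified quotas Central 2.286, East 1.467, North 9.143, West 2.478, Coastal 9.576, Highland 4.589.
Rounding to the nearest integer: Central 2, East 1, North 9, West 2, Coastal 10, Highland 5 (total 29).

Central 2, East 1, North 9, West 2, Coastal 10, Highland 5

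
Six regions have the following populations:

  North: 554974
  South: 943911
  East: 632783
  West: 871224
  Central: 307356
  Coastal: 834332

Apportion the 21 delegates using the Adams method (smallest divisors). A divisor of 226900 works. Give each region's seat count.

With modified divisor 226900: modified quotas North 2.446, South 4.160, East 2.789, West 3.840, Central 1.355, Coastal 3.677.
Rounding up: North 3, South 5, East 3, West 4, Central 2, Coastal 4 (total 21).

North 3, South 5, East 3, West 4, Central 2, Coastal 4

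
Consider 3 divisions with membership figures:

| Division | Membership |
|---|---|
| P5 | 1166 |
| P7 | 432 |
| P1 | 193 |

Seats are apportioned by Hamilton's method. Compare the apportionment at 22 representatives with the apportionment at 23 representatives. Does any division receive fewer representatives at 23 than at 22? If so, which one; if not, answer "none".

At 22 seats: P5 14, P7 5, P1 3.
At 23 seats: P5 15, P7 6, P1 2.
P1 drops from 3 to 2.

P1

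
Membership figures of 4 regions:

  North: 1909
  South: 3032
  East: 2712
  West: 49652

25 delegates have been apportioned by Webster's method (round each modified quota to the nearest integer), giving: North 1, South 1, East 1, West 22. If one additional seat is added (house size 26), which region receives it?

Priority for the next seat is population ÷ (current seats + 0.5).
Priorities: North 1272.667, South 2021.333, East 1808.000, West 2206.756.
Highest priority: West.

West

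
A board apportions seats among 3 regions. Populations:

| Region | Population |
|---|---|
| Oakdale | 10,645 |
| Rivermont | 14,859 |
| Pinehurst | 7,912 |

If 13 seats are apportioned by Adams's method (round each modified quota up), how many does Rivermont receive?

Standard divisor 33416/13 ≈ 2570.462; standard quotas: Oakdale 4.141, Rivermont 5.781, Pinehurst 3.078.
Rounding up gives 5, 6, 4 = 15 seats, so the divisor must be adjusted.
With modified divisor 2800: modified quotas Oakdale 3.802, Rivermont 5.307, Pinehurst 2.826.
Rounding up: Oakdale 4, Rivermont 6, Pinehurst 3 (total 13).
Rivermont receives 6.

6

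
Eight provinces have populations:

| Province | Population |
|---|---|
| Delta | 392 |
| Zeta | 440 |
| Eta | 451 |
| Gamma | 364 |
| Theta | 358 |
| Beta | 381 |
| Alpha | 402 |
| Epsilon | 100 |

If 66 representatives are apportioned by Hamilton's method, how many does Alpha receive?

9

The standard divisor is 2888/66 ≈ 43.758.
Standard quotas: Delta 8.958, Zeta 10.055, Eta 10.307, Gamma 8.319, Theta 8.181, Beta 8.707, Alpha 9.187, Epsilon 2.285.
Lower quotas: Delta 8, Zeta 10, Eta 10, Gamma 8, Theta 8, Beta 8, Alpha 9, Epsilon 2 (sum 63, leaving 3 seats).
Remainders in descending order: Delta 0.958, Beta 0.707, Gamma 0.319, Eta 0.307, Epsilon 0.285, Alpha 0.187, Theta 0.181, Zeta 0.055.
Largest remainders: Delta, Beta, Gamma receive the extra seats.
Alpha receives 9.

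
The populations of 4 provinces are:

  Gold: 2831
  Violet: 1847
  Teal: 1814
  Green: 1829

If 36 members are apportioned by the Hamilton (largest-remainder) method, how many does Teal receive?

Standard divisor: 8321 ÷ 36 ≈ 231.139.
Standard quotas: Gold 12.248, Violet 7.991, Teal 7.848, Green 7.913.
Lower quotas: Gold 12, Violet 7, Teal 7, Green 7 (sum 33, leaving 3 seats).
Remainders in descending order: Violet 0.991, Green 0.913, Teal 0.848, Gold 0.248.
The surplus seats go to Violet, Green, Teal.
Teal receives 8.

8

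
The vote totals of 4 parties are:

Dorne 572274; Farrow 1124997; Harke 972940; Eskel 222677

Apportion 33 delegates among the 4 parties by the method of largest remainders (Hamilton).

Standard divisor: 2892888 ÷ 33 ≈ 87663.273.
Standard quotas: Dorne 6.5281, Farrow 12.8332, Harke 11.0986, Eskel 2.5401.
Lower quotas: Dorne 6, Farrow 12, Harke 11, Eskel 2 (sum 31, leaving 2 seats).
Remainders in descending order: Farrow 0.8332, Eskel 0.5401, Dorne 0.5281, Harke 0.0986.
The surplus seats go to Farrow, Eskel.

Dorne 6, Farrow 13, Harke 11, Eskel 3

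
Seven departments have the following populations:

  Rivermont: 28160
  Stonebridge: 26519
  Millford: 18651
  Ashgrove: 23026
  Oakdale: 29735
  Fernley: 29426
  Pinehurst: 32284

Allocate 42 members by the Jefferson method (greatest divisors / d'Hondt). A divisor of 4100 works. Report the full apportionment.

Rivermont: 6, Stonebridge: 6, Millford: 4, Ashgrove: 5, Oakdale: 7, Fernley: 7, Pinehurst: 7

With modified divisor 4100: modified quotas Rivermont 6.868, Stonebridge 6.468, Millford 4.549, Ashgrove 5.616, Oakdale 7.252, Fernley 7.177, Pinehurst 7.874.
Rounding down: Rivermont 6, Stonebridge 6, Millford 4, Ashgrove 5, Oakdale 7, Fernley 7, Pinehurst 7 (total 42).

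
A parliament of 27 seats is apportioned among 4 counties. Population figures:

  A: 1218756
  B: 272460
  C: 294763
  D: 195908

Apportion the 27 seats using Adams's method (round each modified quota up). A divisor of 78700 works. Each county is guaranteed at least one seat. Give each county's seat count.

With modified divisor 78700: modified quotas A 15.486, B 3.462, C 3.745, D 2.489.
Rounding up: A 16, B 4, C 4, D 3 (total 27).

A 16; B 4; C 4; D 3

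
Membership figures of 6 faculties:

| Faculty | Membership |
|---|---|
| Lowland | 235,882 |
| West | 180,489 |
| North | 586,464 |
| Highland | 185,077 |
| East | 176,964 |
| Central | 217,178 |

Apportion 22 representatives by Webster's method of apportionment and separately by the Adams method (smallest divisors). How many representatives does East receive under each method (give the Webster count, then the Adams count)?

Webster: Lowland 3, West 3, North 8, Highland 3, East 2, Central 3.
Adams: Lowland 3, West 3, North 7, Highland 3, East 3, Central 3.
East gets 2 under Webster and 3 under Adams.

2 and 3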